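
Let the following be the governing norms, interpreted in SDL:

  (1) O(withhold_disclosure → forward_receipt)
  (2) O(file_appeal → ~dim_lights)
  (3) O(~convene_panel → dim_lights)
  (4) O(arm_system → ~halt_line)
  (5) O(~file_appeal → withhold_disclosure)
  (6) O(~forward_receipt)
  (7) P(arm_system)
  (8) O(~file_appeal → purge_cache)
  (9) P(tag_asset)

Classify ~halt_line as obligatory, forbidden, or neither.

Premise 4 is O(arm_system → ~halt_line), but O(arm_system) is not derivable from the premises (the permission P(arm_system) asserts only ~O(~arm_system), not O(arm_system)), so it does not yield O(~halt_line).
No premise or chain of K-axiom applications forces O(~halt_line), and none forces O(halt_line). So ~halt_line is neither obligatory nor forbidden under these norms.

Neither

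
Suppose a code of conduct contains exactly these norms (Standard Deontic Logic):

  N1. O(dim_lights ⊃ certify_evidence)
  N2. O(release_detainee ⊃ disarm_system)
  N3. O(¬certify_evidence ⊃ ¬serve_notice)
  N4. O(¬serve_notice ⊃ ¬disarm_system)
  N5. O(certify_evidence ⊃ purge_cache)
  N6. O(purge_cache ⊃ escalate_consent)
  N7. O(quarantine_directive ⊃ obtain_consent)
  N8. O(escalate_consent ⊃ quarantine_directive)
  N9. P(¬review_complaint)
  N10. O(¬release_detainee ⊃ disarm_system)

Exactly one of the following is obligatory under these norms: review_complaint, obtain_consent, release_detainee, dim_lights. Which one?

obtain_consent

Premises 2 and 10 are O(release_detainee ⊃ disarm_system) and O(¬release_detainee ⊃ disarm_system); every ideal world satisfies release_detainee or ¬release_detainee, so in either case disarm_system holds — hence O(disarm_system).
The contrapositive of premise 4 (O(¬serve_notice ⊃ ¬disarm_system)) is O(disarm_system ⊃ serve_notice), and O(disarm_system) is already established, so O(serve_notice).
Premise 3, O(¬certify_evidence ⊃ ¬serve_notice), contraposes to O(serve_notice ⊃ certify_evidence); with O(serve_notice) we get O(certify_evidence).
From O(certify_evidence) and premise 5, O(certify_evidence ⊃ purge_cache), we obtain O(purge_cache).
Premise 6 is O(purge_cache ⊃ escalate_consent); since O(purge_cache), deontic closure gives O(escalate_consent).
Applying K to premise 8 (O(escalate_consent ⊃ quarantine_directive)) and O(escalate_consent) yields O(quarantine_directive).
Premise 7 is O(quarantine_directive ⊃ obtain_consent); since O(quarantine_directive), deontic closure gives O(obtain_consent).
So O(obtain_consent) holds — obtain_consent is obligatory. None of the other listed options is made obligatory by any chain of premises.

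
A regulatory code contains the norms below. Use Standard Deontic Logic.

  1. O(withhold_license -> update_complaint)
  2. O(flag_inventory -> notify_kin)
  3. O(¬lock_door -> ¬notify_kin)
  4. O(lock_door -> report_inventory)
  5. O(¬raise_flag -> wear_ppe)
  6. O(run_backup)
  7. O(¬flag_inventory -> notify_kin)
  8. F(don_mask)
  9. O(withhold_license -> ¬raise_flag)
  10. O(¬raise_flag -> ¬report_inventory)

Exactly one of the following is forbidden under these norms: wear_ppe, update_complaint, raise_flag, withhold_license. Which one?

withhold_license

By case analysis on ¬flag_inventory: premise 7 gives O(¬flag_inventory -> notify_kin) and premise 2 gives O(flag_inventory -> notify_kin), so O(notify_kin) either way.
Premise 3, O(¬lock_door -> ¬notify_kin), contraposes to O(notify_kin -> lock_door); with O(notify_kin) we get O(lock_door).
With premise 4, O(lock_door -> report_inventory), the K-axiom yields O(report_inventory).
The contrapositive of premise 10 (O(¬raise_flag -> ¬report_inventory)) is O(report_inventory -> raise_flag), and O(report_inventory) is already established, so O(raise_flag).
Premise 9, O(withhold_license -> ¬raise_flag), contraposes to O(raise_flag -> ¬withhold_license); with O(raise_flag) we get O(¬withhold_license).
So O(¬withhold_license) holds, i.e. withhold_license is forbidden. None of the other listed options is forbidden under the premises.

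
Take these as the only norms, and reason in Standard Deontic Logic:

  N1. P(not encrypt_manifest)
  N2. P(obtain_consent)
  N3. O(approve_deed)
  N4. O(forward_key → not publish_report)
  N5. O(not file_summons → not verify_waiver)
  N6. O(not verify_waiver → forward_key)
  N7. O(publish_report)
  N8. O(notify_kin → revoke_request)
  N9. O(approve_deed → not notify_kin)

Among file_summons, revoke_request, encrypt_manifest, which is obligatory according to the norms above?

file_summons

Premise 7 states O(publish_report) outright.
The contrapositive of premise 4 (O(forward_key → not publish_report)) is O(publish_report → not forward_key), and O(publish_report) is already established, so O(not forward_key).
The contrapositive of premise 6 (O(not verify_waiver → forward_key)) is O(not forward_key → verify_waiver), and O(not forward_key) is already established, so O(verify_waiver).
Premise 5 is O(not file_summons → not verify_waiver); contrapositively O(verify_waiver → file_summons). Since O(verify_waiver) holds, K gives O(file_summons).
So O(file_summons) holds — file_summons is obligatory. None of the other listed options is made obligatory by any chain of premises.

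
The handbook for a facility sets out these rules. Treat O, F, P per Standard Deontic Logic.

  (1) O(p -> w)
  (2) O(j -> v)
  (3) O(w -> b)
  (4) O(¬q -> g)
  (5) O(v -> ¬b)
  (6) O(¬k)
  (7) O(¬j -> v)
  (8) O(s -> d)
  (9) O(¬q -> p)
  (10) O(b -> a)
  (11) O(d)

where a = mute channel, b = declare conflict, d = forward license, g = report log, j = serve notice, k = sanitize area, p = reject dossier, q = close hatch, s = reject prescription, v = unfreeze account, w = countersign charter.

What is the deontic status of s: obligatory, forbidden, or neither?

Neither

Premise 8 is O(s -> d); even if O(d) held, inferring O(s) would be affirming the consequent — invalid.
No premise or chain of K-axiom applications forces O(s), and none forces O(¬s). So s is neither obligatory nor forbidden under these norms.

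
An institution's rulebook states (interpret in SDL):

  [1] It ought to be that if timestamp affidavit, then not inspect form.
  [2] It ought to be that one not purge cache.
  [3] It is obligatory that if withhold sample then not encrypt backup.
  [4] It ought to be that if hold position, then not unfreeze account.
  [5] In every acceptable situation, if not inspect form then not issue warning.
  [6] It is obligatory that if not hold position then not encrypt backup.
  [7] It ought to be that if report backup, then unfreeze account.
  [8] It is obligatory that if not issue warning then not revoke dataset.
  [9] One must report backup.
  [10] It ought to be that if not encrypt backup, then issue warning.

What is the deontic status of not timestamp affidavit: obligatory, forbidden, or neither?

Obligatory

Premise 9 states O(report_backup) outright.
Premise 7 is O(report_backup → unfreeze_account); since O(report_backup), deontic closure gives O(unfreeze_account).
The contrapositive of premise 4 (O(hold_position → ¬unfreeze_account)) is O(unfreeze_account → ¬hold_position), and O(unfreeze_account) is already established, so O(¬hold_position).
Premise 6 is O(¬hold_position → ¬encrypt_backup); since O(¬hold_position), deontic closure gives O(¬encrypt_backup).
With premise 10, O(¬encrypt_backup → issue_warning), the K-axiom yields O(issue_warning).
Premise 5 is O(¬inspect_form → ¬issue_warning); contrapositively O(issue_warning → inspect_form). Since O(issue_warning) holds, K gives O(inspect_form).
Premise 1 is O(timestamp_affidavit → ¬inspect_form); contrapositively O(inspect_form → ¬timestamp_affidavit). Since O(inspect_form) holds, K gives O(¬timestamp_affidavit).
Premises 2, 3, 8 do not contribute to this derivation.
Hence ¬timestamp_affidavit is obligatory.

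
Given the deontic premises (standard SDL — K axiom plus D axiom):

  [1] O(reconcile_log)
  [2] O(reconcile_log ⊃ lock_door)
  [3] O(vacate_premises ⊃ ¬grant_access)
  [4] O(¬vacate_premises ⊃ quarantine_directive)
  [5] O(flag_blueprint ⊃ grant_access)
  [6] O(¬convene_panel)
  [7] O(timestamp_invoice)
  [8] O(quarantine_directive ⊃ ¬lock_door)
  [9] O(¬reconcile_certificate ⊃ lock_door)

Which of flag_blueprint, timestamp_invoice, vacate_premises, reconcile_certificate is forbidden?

Premise 1 gives O(reconcile_log).
With premise 2, O(reconcile_log ⊃ lock_door), the K-axiom yields O(lock_door).
Premise 8, O(quarantine_directive ⊃ ¬lock_door), contraposes to O(lock_door ⊃ ¬quarantine_directive); with O(lock_door) we get O(¬quarantine_directive).
Premise 4 is O(¬vacate_premises ⊃ quarantine_directive); contrapositively O(¬quarantine_directive ⊃ vacate_premises). Since O(¬quarantine_directive) holds, K gives O(vacate_premises).
From O(vacate_premises) and premise 3, O(vacate_premises ⊃ ¬grant_access), we obtain O(¬grant_access).
Premise 5 is O(flag_blueprint ⊃ grant_access); contrapositively O(¬grant_access ⊃ ¬flag_blueprint). Since O(¬grant_access) holds, K gives O(¬flag_blueprint).
So O(¬flag_blueprint) holds, i.e. flag_blueprint is forbidden. None of the other listed options is forbidden under the premises.

flag_blueprint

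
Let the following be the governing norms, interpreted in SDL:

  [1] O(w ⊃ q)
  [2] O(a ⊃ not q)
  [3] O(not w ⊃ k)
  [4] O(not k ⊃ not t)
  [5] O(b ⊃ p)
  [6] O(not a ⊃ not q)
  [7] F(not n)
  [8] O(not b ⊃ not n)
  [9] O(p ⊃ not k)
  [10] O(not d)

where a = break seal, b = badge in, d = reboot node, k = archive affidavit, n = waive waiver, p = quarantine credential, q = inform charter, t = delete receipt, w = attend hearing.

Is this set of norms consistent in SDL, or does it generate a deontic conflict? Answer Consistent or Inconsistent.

Premises 2 and 6 cover both cases: O(a ⊃ not q) and O(not a ⊃ not q). Since a ∨ not a is a tautology, O(not q) follows.
Premise 1, O(w ⊃ q), contraposes to O(not q ⊃ not w); with O(not q) we get O(not w).
From O(not w) and premise 3, O(not w ⊃ k), we obtain O(k).
Premise 9, O(p ⊃ not k), contraposes to O(k ⊃ not p); with O(k) we get O(not p).
Premise 5, O(b ⊃ p), contraposes to O(not p ⊃ not b); with O(not p) we get O(not b).
Applying K to premise 8 (O(not b ⊃ not n)) and O(not b) yields O(not n).
But premise 7, F(not n), means O(n).
We now have both O(not n) and O(n) — n is simultaneously obligatory and forbidden, violating the D-axiom.

Inconsistent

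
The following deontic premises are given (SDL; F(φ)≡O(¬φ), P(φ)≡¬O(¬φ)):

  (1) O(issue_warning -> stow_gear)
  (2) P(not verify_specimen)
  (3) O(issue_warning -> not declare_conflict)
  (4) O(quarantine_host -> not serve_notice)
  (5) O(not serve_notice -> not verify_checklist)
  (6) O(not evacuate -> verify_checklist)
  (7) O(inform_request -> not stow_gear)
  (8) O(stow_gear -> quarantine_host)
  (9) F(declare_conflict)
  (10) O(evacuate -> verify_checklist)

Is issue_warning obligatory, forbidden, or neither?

By case analysis on not evacuate: premise 6 gives O(not evacuate -> verify_checklist) and premise 10 gives O(evacuate -> verify_checklist), so O(verify_checklist) either way.
Premise 5 is O(not serve_notice -> not verify_checklist); contrapositively O(verify_checklist -> serve_notice). Since O(verify_checklist) holds, K gives O(serve_notice).
Premise 4, O(quarantine_host -> not serve_notice), contraposes to O(serve_notice -> not quarantine_host); with O(serve_notice) we get O(not quarantine_host).
Premise 8 is O(stow_gear -> quarantine_host); contrapositively O(not quarantine_host -> not stow_gear). Since O(not quarantine_host) holds, K gives O(not stow_gear).
Premise 1, O(issue_warning -> stow_gear), contraposes to O(not stow_gear -> not issue_warning); with O(not stow_gear) we get O(not issue_warning).
Premises 2, 3, 7, 9 do not contribute to this derivation.
Thus O(not issue_warning), which is F(issue_warning): issue_warning is forbidden.

Forbidden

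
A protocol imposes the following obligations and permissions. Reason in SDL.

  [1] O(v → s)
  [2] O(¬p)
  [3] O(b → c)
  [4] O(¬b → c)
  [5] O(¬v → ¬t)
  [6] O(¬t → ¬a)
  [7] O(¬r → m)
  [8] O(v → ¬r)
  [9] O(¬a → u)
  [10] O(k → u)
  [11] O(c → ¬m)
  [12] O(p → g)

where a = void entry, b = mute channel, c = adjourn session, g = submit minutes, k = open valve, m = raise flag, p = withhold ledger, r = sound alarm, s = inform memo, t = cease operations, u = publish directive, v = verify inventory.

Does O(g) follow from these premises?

Premise 12 is O(p → g), but O(p) is not derivable from the premises, so it does not yield O(g).
No other premise forces O(g). An ideal world satisfying every premise can still have g false, so O(g) is not derivable.

No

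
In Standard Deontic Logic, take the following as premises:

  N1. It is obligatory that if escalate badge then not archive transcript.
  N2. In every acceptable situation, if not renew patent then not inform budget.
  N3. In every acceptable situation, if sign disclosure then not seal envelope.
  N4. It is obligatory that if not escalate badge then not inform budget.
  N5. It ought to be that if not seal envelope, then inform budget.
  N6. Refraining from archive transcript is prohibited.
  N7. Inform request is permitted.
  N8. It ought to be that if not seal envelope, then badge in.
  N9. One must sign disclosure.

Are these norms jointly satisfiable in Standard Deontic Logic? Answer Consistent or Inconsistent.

F(¬archive_transcript) at premise 6 means O(archive_transcript).
Premise 1 is O(escalate_badge → ¬archive_transcript); contrapositively O(archive_transcript → ¬escalate_badge). Since O(archive_transcript) holds, K gives O(¬escalate_badge).
Premise 4 is O(¬escalate_badge → ¬inform_budget); since O(¬escalate_badge), deontic closure gives O(¬inform_budget).
Premise 5, O(¬seal_envelope → inform_budget), contraposes to O(¬inform_budget → seal_envelope); with O(¬inform_budget) we get O(seal_envelope).
The contrapositive of premise 3 (O(sign_disclosure → ¬seal_envelope)) is O(seal_envelope → ¬sign_disclosure), and O(seal_envelope) is already established, so O(¬sign_disclosure).
However, premise 9 gives O(sign_disclosure).
We now have both O(¬sign_disclosure) and O(sign_disclosure) — sign_disclosure is simultaneously obligatory and forbidden, violating the D-axiom.

Inconsistent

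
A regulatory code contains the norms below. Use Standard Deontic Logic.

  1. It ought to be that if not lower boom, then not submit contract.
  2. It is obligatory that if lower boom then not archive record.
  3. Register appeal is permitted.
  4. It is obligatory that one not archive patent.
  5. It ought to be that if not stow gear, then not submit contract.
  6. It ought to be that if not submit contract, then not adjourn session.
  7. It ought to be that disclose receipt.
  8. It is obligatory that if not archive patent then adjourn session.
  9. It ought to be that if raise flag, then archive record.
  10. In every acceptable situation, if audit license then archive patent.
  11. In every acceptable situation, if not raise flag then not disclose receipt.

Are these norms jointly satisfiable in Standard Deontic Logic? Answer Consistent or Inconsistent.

Premise 7 gives O(disclose_receipt).
Premise 11, O(¬raise_flag → ¬disclose_receipt), contraposes to O(disclose_receipt → raise_flag); with O(disclose_receipt) we get O(raise_flag).
From O(raise_flag) and premise 9, O(raise_flag → archive_record), we obtain O(archive_record).
Premise 2 is O(lower_boom → ¬archive_record); contrapositively O(archive_record → ¬lower_boom). Since O(archive_record) holds, K gives O(¬lower_boom).
Applying K to premise 1 (O(¬lower_boom → ¬submit_contract)) and O(¬lower_boom) yields O(¬submit_contract).
With premise 6, O(¬submit_contract → ¬adjourn_session), the K-axiom yields O(¬adjourn_session).
The contrapositive of premise 8 (O(¬archive_patent → adjourn_session)) is O(¬adjourn_session → archive_patent), and O(¬adjourn_session) is already established, so O(archive_patent).
However, premise 4 gives O(¬archive_patent).
We now have both O(archive_patent) and O(¬archive_patent) — archive_patent is simultaneously obligatory and forbidden, violating the D-axiom.

Inconsistent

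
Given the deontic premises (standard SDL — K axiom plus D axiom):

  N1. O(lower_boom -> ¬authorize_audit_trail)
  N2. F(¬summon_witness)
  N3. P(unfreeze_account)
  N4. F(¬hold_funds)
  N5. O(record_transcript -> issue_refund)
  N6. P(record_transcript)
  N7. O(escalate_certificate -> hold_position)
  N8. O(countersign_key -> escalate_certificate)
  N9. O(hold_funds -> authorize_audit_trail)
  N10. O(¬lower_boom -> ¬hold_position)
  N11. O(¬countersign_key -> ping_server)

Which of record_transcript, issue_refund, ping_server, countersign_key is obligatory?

ping_server

Premise 4, F(¬hold_funds), is equivalent to O(hold_funds).
From O(hold_funds) and premise 9, O(hold_funds -> authorize_audit_trail), we obtain O(authorize_audit_trail).
Premise 1, O(lower_boom -> ¬authorize_audit_trail), contraposes to O(authorize_audit_trail -> ¬lower_boom); with O(authorize_audit_trail) we get O(¬lower_boom).
From O(¬lower_boom) and premise 10, O(¬lower_boom -> ¬hold_position), we obtain O(¬hold_position).
The contrapositive of premise 7 (O(escalate_certificate -> hold_position)) is O(¬hold_position -> ¬escalate_certificate), and O(¬hold_position) is already established, so O(¬escalate_certificate).
Premise 8, O(countersign_key -> escalate_certificate), contraposes to O(¬escalate_certificate -> ¬countersign_key); with O(¬escalate_certificate) we get O(¬countersign_key).
With premise 11, O(¬countersign_key -> ping_server), the K-axiom yields O(ping_server).
So O(ping_server) holds — ping_server is obligatory. None of the other listed options is made obligatory by any chain of premises.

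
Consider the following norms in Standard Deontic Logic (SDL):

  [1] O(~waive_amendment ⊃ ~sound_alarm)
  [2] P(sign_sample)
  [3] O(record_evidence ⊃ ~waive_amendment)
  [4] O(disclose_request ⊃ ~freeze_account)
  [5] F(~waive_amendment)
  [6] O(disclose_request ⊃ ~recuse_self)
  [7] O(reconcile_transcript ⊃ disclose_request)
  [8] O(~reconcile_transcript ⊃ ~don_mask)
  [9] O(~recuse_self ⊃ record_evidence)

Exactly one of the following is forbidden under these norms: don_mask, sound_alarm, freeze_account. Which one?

don_mask

Premise 5, F(~waive_amendment), is equivalent to O(waive_amendment).
Premise 3, O(record_evidence ⊃ ~waive_amendment), contraposes to O(waive_amendment ⊃ ~record_evidence); with O(waive_amendment) we get O(~record_evidence).
Premise 9 is O(~recuse_self ⊃ record_evidence); contrapositively O(~record_evidence ⊃ recuse_self). Since O(~record_evidence) holds, K gives O(recuse_self).
The contrapositive of premise 6 (O(disclose_request ⊃ ~recuse_self)) is O(recuse_self ⊃ ~disclose_request), and O(recuse_self) is already established, so O(~disclose_request).
Premise 7, O(reconcile_transcript ⊃ disclose_request), contraposes to O(~disclose_request ⊃ ~reconcile_transcript); with O(~disclose_request) we get O(~reconcile_transcript).
With premise 8, O(~reconcile_transcript ⊃ ~don_mask), the K-axiom yields O(~don_mask).
So O(~don_mask) holds, i.e. don_mask is forbidden. None of the other listed options is forbidden under the premises.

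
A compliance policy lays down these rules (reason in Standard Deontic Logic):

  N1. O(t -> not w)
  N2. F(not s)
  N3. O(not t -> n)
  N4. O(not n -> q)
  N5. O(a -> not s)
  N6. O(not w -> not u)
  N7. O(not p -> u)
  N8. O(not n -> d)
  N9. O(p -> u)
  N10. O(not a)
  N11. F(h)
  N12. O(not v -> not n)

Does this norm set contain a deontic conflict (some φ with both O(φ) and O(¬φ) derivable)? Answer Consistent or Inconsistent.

Consistent

Premise 5 is O(a -> not s), but O(a) is not derivable from the premises, so it does not yield O(not s).
So O(not s) is not derivable, and the apparent clash with O(s) does not arise.
A world satisfying every obligation exists (e.g. a=false, d=false, h=false, n=true, p=false, q=false, s=true, t=false, u=true, v=true, w=true); no atom is both obligatory and forbidden, so the set is consistent.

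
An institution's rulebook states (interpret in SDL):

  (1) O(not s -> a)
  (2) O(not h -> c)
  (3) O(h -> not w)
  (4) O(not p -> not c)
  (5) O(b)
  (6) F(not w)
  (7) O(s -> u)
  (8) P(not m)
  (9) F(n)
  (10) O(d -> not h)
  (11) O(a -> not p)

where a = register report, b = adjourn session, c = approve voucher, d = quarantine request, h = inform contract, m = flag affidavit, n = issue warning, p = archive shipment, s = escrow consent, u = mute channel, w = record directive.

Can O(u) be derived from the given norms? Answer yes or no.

Premise 6 is F(not w), i.e. O(w).
The contrapositive of premise 3 (O(h -> not w)) is O(w -> not h), and O(w) is already established, so O(not h).
Premise 2 is O(not h -> c); since O(not h), deontic closure gives O(c).
The contrapositive of premise 4 (O(not p -> not c)) is O(c -> p), and O(c) is already established, so O(p).
The contrapositive of premise 11 (O(a -> not p)) is O(p -> not a), and O(p) is already established, so O(not a).
The contrapositive of premise 1 (O(not s -> a)) is O(not a -> s), and O(not a) is already established, so O(s).
Applying K to premise 7 (O(s -> u)) and O(s) yields O(u).
Premises 5, 8, 9, 10 do not contribute to this derivation.
So O(u) follows.

Yes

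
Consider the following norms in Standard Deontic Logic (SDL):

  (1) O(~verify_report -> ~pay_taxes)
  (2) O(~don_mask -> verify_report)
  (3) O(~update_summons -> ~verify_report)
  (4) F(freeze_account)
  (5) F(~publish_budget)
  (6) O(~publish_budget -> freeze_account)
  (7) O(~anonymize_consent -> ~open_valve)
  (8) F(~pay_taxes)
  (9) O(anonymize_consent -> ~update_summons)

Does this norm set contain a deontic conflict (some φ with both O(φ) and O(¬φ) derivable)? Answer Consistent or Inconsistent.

Premise 6 is O(~publish_budget -> freeze_account), but O(~publish_budget) is not derivable from the premises, so it does not yield O(freeze_account).
So O(freeze_account) is not derivable, and the apparent clash with O(~freeze_account) does not arise.
A world satisfying every obligation exists (e.g. anonymize_consent=false, don_mask=false, freeze_account=false, open_valve=false, pay_taxes=true, publish_budget=true, update_summons=true, verify_report=true); no atom is both obligatory and forbidden, so the set is consistent.

Consistent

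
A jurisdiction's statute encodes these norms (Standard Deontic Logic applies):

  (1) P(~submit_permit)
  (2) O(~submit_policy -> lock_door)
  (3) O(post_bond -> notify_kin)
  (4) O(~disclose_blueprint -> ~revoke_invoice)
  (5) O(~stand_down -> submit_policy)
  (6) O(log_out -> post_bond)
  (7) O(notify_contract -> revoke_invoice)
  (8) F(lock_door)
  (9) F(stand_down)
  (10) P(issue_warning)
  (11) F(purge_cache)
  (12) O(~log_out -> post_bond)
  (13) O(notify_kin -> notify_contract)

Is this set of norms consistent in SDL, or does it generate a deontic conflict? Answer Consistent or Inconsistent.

Premise 2 is O(~submit_policy -> lock_door), but O(~submit_policy) is not derivable from the premises, so it does not yield O(lock_door).
So O(lock_door) is not derivable, and the apparent clash with O(~lock_door) does not arise.
A world satisfying every obligation exists (e.g. disclose_blueprint=true, issue_warning=false, lock_door=false, log_out=false, notify_contract=true, notify_kin=true, post_bond=true, purge_cache=false, revoke_invoice=true, stand_down=false, submit_permit=false, submit_policy=true); no atom is both obligatory and forbidden, so the set is consistent.

Consistent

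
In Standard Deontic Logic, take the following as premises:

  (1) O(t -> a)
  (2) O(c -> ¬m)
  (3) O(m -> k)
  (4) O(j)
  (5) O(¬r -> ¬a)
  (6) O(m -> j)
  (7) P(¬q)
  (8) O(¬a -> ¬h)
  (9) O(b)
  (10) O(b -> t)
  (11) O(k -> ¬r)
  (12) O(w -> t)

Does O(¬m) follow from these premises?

Yes

Premise 9 states O(b) outright.
Premise 10 is O(b -> t); since O(b), deontic closure gives O(t).
From O(t) and premise 1, O(t -> a), we obtain O(a).
The contrapositive of premise 5 (O(¬r -> ¬a)) is O(a -> r), and O(a) is already established, so O(r).
The contrapositive of premise 11 (O(k -> ¬r)) is O(r -> ¬k), and O(r) is already established, so O(¬k).
Premise 3, O(m -> k), contraposes to O(¬k -> ¬m); with O(¬k) we get O(¬m).
Premises 2, 4, 6, 7, 8, 12 do not contribute to this derivation.
So O(¬m) follows.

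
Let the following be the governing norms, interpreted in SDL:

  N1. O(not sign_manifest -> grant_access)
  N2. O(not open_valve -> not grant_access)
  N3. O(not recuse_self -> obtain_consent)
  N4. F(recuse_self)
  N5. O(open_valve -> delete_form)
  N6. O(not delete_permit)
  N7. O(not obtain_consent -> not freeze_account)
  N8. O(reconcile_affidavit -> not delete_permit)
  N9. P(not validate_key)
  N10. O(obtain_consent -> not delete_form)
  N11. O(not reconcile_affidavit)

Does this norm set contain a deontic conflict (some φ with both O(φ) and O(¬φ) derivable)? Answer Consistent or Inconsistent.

Premise 8 is O(reconcile_affidavit -> not delete_permit); even if O(not delete_permit) held, inferring O(reconcile_affidavit) would be affirming the consequent — invalid.
So O(reconcile_affidavit) is not derivable, and the apparent clash with O(not reconcile_affidavit) does not arise.
A world satisfying every obligation exists (e.g. delete_form=false, delete_permit=false, freeze_account=false, grant_access=false, obtain_consent=true, open_valve=false, reconcile_affidavit=false, recuse_self=false, sign_manifest=true, validate_key=false); no atom is both obligatory and forbidden, so the set is consistent.

Consistent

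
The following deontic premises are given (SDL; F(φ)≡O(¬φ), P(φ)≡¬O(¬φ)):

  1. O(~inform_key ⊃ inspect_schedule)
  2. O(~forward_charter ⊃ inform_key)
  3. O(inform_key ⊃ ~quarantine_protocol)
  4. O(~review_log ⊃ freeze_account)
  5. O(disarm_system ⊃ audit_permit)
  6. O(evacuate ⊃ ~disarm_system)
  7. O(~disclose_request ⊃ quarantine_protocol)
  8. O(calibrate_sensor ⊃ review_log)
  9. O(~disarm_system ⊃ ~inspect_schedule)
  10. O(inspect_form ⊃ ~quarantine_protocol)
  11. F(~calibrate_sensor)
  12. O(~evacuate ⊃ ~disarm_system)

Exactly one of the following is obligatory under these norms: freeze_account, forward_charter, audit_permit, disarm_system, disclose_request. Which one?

disclose_request

Premises 12 and 6 cover both cases: O(~evacuate ⊃ ~disarm_system) and O(evacuate ⊃ ~disarm_system). Since ~evacuate ∨ evacuate is a tautology, O(~disarm_system) follows.
From O(~disarm_system) and premise 9, O(~disarm_system ⊃ ~inspect_schedule), we obtain O(~inspect_schedule).
The contrapositive of premise 1 (O(~inform_key ⊃ inspect_schedule)) is O(~inspect_schedule ⊃ inform_key), and O(~inspect_schedule) is already established, so O(inform_key).
From O(inform_key) and premise 3, O(inform_key ⊃ ~quarantine_protocol), we obtain O(~quarantine_protocol).
Premise 7 is O(~disclose_request ⊃ quarantine_protocol); contrapositively O(~quarantine_protocol ⊃ disclose_request). Since O(~quarantine_protocol) holds, K gives O(disclose_request).
So O(disclose_request) holds — disclose_request is obligatory. None of the other listed options is made obligatory by any chain of premises.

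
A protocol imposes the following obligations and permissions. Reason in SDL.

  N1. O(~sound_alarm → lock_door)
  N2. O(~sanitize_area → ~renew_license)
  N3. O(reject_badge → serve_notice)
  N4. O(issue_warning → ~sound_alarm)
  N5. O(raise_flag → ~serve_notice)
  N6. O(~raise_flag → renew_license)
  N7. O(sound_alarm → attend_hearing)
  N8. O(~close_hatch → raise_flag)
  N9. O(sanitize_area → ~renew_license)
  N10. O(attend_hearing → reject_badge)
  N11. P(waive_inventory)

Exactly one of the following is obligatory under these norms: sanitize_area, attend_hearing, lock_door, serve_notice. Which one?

lock_door

Premises 2 and 9 are O(~sanitize_area → ~renew_license) and O(sanitize_area → ~renew_license); every ideal world satisfies ~sanitize_area or sanitize_area, so in either case ~renew_license holds — hence O(~renew_license).
Premise 6 is O(~raise_flag → renew_license); contrapositively O(~renew_license → raise_flag). Since O(~renew_license) holds, K gives O(raise_flag).
Applying K to premise 5 (O(raise_flag → ~serve_notice)) and O(raise_flag) yields O(~serve_notice).
Premise 3 is O(reject_badge → serve_notice); contrapositively O(~serve_notice → ~reject_badge). Since O(~serve_notice) holds, K gives O(~reject_badge).
The contrapositive of premise 10 (O(attend_hearing → reject_badge)) is O(~reject_badge → ~attend_hearing), and O(~reject_badge) is already established, so O(~attend_hearing).
Premise 7 is O(sound_alarm → attend_hearing); contrapositively O(~attend_hearing → ~sound_alarm). Since O(~attend_hearing) holds, K gives O(~sound_alarm).
Applying K to premise 1 (O(~sound_alarm → lock_door)) and O(~sound_alarm) yields O(lock_door).
So O(lock_door) holds — lock_door is obligatory. None of the other listed options is made obligatory by any chain of premises.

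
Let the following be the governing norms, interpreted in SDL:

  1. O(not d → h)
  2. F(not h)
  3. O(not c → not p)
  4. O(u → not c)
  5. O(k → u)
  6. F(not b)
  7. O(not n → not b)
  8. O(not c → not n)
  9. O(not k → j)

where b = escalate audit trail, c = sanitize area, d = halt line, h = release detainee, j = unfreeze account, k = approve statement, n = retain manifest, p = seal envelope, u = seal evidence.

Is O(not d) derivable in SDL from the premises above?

No

Premise 1 is O(not d → h); even if O(h) held, inferring O(not d) would be affirming the consequent — invalid.
No other premise forces O(not d). An ideal world satisfying every premise can still have not d false, so O(not d) is not derivable.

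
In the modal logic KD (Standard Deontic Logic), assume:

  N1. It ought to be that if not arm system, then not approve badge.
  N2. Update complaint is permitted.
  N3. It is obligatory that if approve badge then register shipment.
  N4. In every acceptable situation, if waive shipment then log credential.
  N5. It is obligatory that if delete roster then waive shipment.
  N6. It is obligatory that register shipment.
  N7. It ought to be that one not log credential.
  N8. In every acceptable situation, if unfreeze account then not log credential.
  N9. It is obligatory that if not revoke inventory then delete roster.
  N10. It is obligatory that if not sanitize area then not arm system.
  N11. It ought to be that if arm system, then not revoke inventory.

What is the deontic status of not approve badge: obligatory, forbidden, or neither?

Premise 7 states O(¬log_credential) outright.
Premise 4 is O(waive_shipment → log_credential); contrapositively O(¬log_credential → ¬waive_shipment). Since O(¬log_credential) holds, K gives O(¬waive_shipment).
Premise 5, O(delete_roster → waive_shipment), contraposes to O(¬waive_shipment → ¬delete_roster); with O(¬waive_shipment) we get O(¬delete_roster).
Premise 9 is O(¬revoke_inventory → delete_roster); contrapositively O(¬delete_roster → revoke_inventory). Since O(¬delete_roster) holds, K gives O(revoke_inventory).
Premise 11 is O(arm_system → ¬revoke_inventory); contrapositively O(revoke_inventory → ¬arm_system). Since O(revoke_inventory) holds, K gives O(¬arm_system).
From O(¬arm_system) and premise 1, O(¬arm_system → ¬approve_badge), we obtain O(¬approve_badge).
Premises 2, 3, 6, 8, 10 do not contribute to this derivation.
Hence ¬approve_badge is obligatory.

Obligatory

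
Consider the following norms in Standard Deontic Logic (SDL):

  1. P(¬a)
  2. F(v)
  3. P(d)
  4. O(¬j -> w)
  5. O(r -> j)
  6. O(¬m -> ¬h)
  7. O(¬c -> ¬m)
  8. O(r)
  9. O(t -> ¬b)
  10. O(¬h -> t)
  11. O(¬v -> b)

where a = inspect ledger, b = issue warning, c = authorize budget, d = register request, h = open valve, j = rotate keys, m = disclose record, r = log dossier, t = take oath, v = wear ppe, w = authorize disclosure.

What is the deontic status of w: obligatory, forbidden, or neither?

Premise 4 is O(¬j -> w), but O(¬j) is not derivable from the premises, so it does not yield O(w).
No premise or chain of K-axiom applications forces O(w), and none forces O(¬w). So w is neither obligatory nor forbidden under these norms.

Neither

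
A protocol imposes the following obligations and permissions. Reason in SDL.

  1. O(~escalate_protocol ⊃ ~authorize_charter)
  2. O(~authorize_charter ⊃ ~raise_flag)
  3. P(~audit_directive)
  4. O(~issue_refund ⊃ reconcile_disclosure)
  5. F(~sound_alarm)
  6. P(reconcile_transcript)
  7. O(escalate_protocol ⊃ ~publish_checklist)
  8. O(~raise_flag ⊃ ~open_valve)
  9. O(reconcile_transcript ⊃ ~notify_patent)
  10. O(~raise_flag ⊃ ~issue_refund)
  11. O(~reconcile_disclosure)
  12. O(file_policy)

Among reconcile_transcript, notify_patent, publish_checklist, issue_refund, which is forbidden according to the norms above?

publish_checklist

Premise 11 gives O(~reconcile_disclosure).
The contrapositive of premise 4 (O(~issue_refund ⊃ reconcile_disclosure)) is O(~reconcile_disclosure ⊃ issue_refund), and O(~reconcile_disclosure) is already established, so O(issue_refund).
Premise 10, O(~raise_flag ⊃ ~issue_refund), contraposes to O(issue_refund ⊃ raise_flag); with O(issue_refund) we get O(raise_flag).
Premise 2, O(~authorize_charter ⊃ ~raise_flag), contraposes to O(raise_flag ⊃ authorize_charter); with O(raise_flag) we get O(authorize_charter).
Premise 1, O(~escalate_protocol ⊃ ~authorize_charter), contraposes to O(authorize_charter ⊃ escalate_protocol); with O(authorize_charter) we get O(escalate_protocol).
Premise 7 is O(escalate_protocol ⊃ ~publish_checklist); since O(escalate_protocol), deontic closure gives O(~publish_checklist).
So O(~publish_checklist) holds, i.e. publish_checklist is forbidden. None of the other listed options is forbidden under the premises.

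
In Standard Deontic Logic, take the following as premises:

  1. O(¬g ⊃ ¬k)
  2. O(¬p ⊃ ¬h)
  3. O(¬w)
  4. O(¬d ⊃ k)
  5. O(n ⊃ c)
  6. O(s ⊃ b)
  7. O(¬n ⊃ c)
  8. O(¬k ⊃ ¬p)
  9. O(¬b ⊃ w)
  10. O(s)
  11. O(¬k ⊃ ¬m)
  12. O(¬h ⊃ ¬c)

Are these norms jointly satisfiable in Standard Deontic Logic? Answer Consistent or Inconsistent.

Consistent

Premise 9 is O(¬b ⊃ w), but O(¬b) is not derivable from the premises, so it does not yield O(w).
So O(w) is not derivable, and the apparent clash with O(¬w) does not arise.
A world satisfying every obligation exists (e.g. b=true, c=true, d=false, g=true, h=true, k=true, m=false, n=false, p=true, s=true, w=false); no atom is both obligatory and forbidden, so the set is consistent.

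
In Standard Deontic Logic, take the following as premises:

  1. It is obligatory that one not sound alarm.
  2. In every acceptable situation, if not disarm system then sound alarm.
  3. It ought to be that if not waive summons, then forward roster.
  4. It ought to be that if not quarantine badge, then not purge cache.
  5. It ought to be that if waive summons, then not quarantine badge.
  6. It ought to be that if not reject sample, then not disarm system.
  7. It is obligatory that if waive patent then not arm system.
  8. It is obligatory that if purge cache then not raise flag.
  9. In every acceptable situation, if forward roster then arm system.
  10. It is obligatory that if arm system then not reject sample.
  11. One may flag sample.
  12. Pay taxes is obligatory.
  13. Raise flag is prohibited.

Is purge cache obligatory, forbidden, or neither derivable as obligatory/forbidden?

Premise 1 states O(¬sound_alarm) outright.
The contrapositive of premise 2 (O(¬disarm_system → sound_alarm)) is O(¬sound_alarm → disarm_system), and O(¬sound_alarm) is already established, so O(disarm_system).
The contrapositive of premise 6 (O(¬reject_sample → ¬disarm_system)) is O(disarm_system → reject_sample), and O(disarm_system) is already established, so O(reject_sample).
The contrapositive of premise 10 (O(arm_system → ¬reject_sample)) is O(reject_sample → ¬arm_system), and O(reject_sample) is already established, so O(¬arm_system).
Premise 9, O(forward_roster → arm_system), contraposes to O(¬arm_system → ¬forward_roster); with O(¬arm_system) we get O(¬forward_roster).
The contrapositive of premise 3 (O(¬waive_summons → forward_roster)) is O(¬forward_roster → waive_summons), and O(¬forward_roster) is already established, so O(waive_summons).
With premise 5, O(waive_summons → ¬quarantine_badge), the K-axiom yields O(¬quarantine_badge).
From O(¬quarantine_badge) and premise 4, O(¬quarantine_badge → ¬purge_cache), we obtain O(¬purge_cache).
Premises 7, 8, 11, 12, 13 do not contribute to this derivation.
Thus O(¬purge_cache), which is F(purge_cache): purge_cache is forbidden.

Forbidden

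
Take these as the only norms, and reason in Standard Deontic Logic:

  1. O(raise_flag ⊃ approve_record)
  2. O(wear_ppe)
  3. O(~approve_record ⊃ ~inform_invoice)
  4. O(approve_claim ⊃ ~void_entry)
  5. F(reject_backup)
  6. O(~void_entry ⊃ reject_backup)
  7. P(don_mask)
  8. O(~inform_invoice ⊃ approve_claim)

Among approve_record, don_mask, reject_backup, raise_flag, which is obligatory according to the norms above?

Premise 5 is F(reject_backup), i.e. O(~reject_backup).
The contrapositive of premise 6 (O(~void_entry ⊃ reject_backup)) is O(~reject_backup ⊃ void_entry), and O(~reject_backup) is already established, so O(void_entry).
Premise 4, O(approve_claim ⊃ ~void_entry), contraposes to O(void_entry ⊃ ~approve_claim); with O(void_entry) we get O(~approve_claim).
Premise 8, O(~inform_invoice ⊃ approve_claim), contraposes to O(~approve_claim ⊃ inform_invoice); with O(~approve_claim) we get O(inform_invoice).
Premise 3 is O(~approve_record ⊃ ~inform_invoice); contrapositively O(inform_invoice ⊃ approve_record). Since O(inform_invoice) holds, K gives O(approve_record).
So O(approve_record) holds — approve_record is obligatory. None of the other listed options is made obligatory by any chain of premises.

approve_record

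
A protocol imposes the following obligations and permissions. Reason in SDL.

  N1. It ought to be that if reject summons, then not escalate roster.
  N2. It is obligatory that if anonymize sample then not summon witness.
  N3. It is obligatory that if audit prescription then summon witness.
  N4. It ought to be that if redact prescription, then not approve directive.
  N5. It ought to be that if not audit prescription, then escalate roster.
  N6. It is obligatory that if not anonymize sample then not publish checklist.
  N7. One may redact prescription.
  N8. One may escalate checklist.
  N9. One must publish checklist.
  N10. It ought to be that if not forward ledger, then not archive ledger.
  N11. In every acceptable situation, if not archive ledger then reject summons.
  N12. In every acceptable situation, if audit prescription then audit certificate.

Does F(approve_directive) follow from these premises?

Premise 4 is O(redact_prescription → ¬approve_directive), but O(redact_prescription) is not derivable from the premises (the permission P(redact_prescription) asserts only ¬O(¬redact_prescription), not O(redact_prescription)), so it does not yield O(¬approve_directive).
No other premise forces O(¬approve_directive). An ideal world satisfying every premise can still have approve_directive true, so F(approve_directive) is not derivable.

No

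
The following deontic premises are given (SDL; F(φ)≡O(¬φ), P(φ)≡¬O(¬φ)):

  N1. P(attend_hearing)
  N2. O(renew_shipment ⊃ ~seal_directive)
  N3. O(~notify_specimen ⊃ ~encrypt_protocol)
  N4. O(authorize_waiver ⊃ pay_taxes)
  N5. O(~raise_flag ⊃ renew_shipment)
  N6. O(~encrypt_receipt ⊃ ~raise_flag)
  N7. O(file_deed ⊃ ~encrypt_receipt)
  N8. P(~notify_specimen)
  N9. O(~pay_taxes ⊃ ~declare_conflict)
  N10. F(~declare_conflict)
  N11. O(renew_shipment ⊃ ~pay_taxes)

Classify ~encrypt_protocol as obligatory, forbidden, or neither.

Premise 3 is O(~notify_specimen ⊃ ~encrypt_protocol), but O(~notify_specimen) is not derivable from the premises (the permission P(~notify_specimen) asserts only ~O(notify_specimen), not O(~notify_specimen)), so it does not yield O(~encrypt_protocol).
No premise or chain of K-axiom applications forces O(~encrypt_protocol), and none forces O(encrypt_protocol). So ~encrypt_protocol is neither obligatory nor forbidden under these norms.

Neither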